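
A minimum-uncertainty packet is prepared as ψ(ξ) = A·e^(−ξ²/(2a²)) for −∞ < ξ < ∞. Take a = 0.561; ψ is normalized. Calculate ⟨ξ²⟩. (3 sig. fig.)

The expectation value is the |ψ|²-weighted average of ξ^2: ∫ ξ^2|ψ|² dξ.
The ratio of the moment integral to the normalization integral gives ⟨ξ²⟩ = a^2/2.
Putting a = 0.561 gives 0.1574.

⟨ξ^2⟩ ≈ 0.157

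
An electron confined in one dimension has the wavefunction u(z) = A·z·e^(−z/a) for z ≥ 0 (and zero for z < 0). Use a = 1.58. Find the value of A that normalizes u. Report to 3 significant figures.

A ≈ 1.01

The normalization condition is ∫|u|² dz = 1 from 0 to ∞.
Carrying out the integral gives A² · a^3/4.
Hence A² = 1/[a^3/4].
With a = 1.58: A² = 1.014 and A = 1.007.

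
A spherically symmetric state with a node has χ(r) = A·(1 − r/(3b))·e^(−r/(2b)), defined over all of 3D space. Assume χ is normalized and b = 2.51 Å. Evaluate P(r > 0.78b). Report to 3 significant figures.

Integrate the radial probability density 4πr²|χ|² over r > 0.78b.
Normalization gives A² = 1/(8·π·b^3/3).
Substituting u = r/b, A², 4π and the length scale all cancel in the ratio: P = ∫_{0.78}^{∞} u^2·(1 - u/3)^2·e^(-u) du / ∫_{0}^{∞} u^2·(1 - u/3)^2·e^(-u) du.
With ∫ u^2·(1 - u/3)^2·e^(-u) du = (-u^4 + 2·u^3 - 3·u^2 - 6·u - 6)·e^(-u)/9 + C, the region integral is ≈ 0.60745 and the full one is 2/3.
The region integral divided by the full integral gives P = 0.9112.

P ≈ 0.911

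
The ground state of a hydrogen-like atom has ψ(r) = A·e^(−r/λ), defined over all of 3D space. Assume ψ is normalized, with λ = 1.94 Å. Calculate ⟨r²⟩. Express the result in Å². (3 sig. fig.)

By definition ⟨r²⟩ = ∫ r^2 |ψ(r)|² 4πr² dr.
Since the A² factors cancel between numerator and denominator, ⟨r²⟩ = 3·λ^2.
With λ = 1.94, ⟨r^2⟩ = 11.29.

⟨r^2⟩ ≈ 11.3 Å^2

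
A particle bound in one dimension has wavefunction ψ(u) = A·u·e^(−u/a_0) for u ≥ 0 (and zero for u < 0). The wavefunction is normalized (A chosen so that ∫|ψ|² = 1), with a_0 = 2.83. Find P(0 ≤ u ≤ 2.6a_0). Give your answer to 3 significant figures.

P ≈ 0.891

The probability is P = ∫ |ψ|² du over [0, 2.6a_0].
The normalization integral ∫|ψ|²du over the whole domain equals a_0^3/4·A², and A² cancels in the ratio.
In terms of t = u/a_0 (A² and the length scale cancel between numerator and denominator), P = [∫_{0}^{2.6} t^2·e^(-2·t) dt] / [∫_{0}^{∞} t^2·e^(-2·t) dt].
With ∫ t^2·e^(-2·t) dt = -(2·t^2 + 2·t + 1)·e^(-2·t)/4 + C, the region integral is 1/4 - 493·e^(-26/5)/100 and the full one is 1/4.
The result is P = 0.8912.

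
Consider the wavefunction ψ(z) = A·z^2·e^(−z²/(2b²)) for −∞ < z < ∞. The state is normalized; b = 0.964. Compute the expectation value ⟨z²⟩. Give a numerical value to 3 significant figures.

⟨z^2⟩ ≈ 2.32

By definition ⟨z²⟩ = ∫ z^2 |ψ(z)|² dz.
The ratio of the moment integral to the normalization integral gives ⟨z²⟩ = 5·b^2/2.
With b = 0.964, ⟨z^2⟩ = 2.323.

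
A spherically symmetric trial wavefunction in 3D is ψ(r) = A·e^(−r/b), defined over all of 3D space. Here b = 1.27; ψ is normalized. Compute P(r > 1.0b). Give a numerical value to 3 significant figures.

P ≈ 0.677

Integrate the radial probability density 4πr²|ψ|² over r > 1.0b.
Normalization gives A² = 1/(π·b^3).
Let u = r/b; then A², 4π and the length scale all cancel, so P = ∫_{1.0}^{∞} u^2·e^(-2·u) du ÷ ∫_{0}^{∞} u^2·e^(-2·u) du.
An antiderivative of u^2·e^(-2·u) is -(2·u^2 + 2·u + 1)·e^(-2·u)/4; evaluating from 1.0 to ∞ gives 5·e^(-2)/4, while the full integral is 1/4.
This evaluates to P = 0.6767.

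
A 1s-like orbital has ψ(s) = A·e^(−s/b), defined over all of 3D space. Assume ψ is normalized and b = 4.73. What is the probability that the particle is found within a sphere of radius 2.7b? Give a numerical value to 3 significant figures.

P ≈ 0.905

With dV = 4πs²ds, the probability is ∫|ψ|² dV over s ≤ 2.7b.
Normalization gives A² = 1/(π·b^3).
In terms of u = s/b (A², 4π and the length scale all cancel between numerator and denominator), P = [∫_{0}^{2.7} u^2·e^(-2·u) du] / [∫_{0}^{∞} u^2·e^(-2·u) du].
An antiderivative of u^2·e^(-2·u) is -(2·u^2 + 2·u + 1)·e^(-2·u)/4; evaluating from 0 to 2.7 gives 1/4 - 1049·e^(-27/5)/200, while the full integral is 1/4.
Taking the ratio yields P = 0.9052.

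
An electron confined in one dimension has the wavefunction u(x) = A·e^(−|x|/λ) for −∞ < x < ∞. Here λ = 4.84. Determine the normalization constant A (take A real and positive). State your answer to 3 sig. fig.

A ≈ 0.455

Require ∫ |u|² dx = 1 over the whole domain.
The integral (without the A² prefactor) comes out to λ.
Setting this equal to 1 gives A² = 1/(λ).
Plugging in λ = 4.84 yields A = 0.4545.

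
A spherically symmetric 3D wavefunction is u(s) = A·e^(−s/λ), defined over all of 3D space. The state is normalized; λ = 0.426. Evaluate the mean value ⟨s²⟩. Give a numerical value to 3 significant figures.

⟨s²⟩ = ∫ s^2 |u|² 4πs² ds over the full domain.
The ratio of the moment integral to the normalization integral gives ⟨s²⟩ = 3·λ^2.
With λ = 0.426, ⟨s^2⟩ = 0.5444.

⟨s^2⟩ ≈ 0.544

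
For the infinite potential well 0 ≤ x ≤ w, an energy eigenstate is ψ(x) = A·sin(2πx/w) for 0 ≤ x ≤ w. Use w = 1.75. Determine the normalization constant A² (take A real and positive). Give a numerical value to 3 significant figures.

Require ∫ |ψ|² dx = 1 over the whole domain.
Using sin²θ = (1 − cos 2θ)/2, ∫|ψ|² dx = A²·(w/2).
Hence A² = 1/[w/2].
Plugging in w = 1.75 yields A = 1.069.

A^2 ≈ 1.14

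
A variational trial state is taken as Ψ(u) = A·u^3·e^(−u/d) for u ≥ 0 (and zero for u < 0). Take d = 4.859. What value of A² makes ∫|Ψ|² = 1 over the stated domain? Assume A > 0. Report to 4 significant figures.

We need A² ∫|f|² du = 1, taking the integral from 0 to ∞.
Using ∫₀^∞ uⁿ e^(−αu) du = n!/αⁿ⁺¹, carrying out the integral gives A² · 45·d^7/8.
So A² = (45·d^7/8)^(−1).
With d = 4.859: A² = 0.0000027800 and A = 0.0016673.

A^2 ≈ 0.000002780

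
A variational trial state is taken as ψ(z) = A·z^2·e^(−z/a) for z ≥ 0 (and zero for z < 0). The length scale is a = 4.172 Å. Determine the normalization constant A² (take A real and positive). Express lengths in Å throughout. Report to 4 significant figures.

We need A² ∫|f|² dz = 1, taking the integral from 0 to ∞.
Carrying out the integral gives A² · 3·a^5/4.
Substituting a = 4.172 gives A² = 0.0010549, so A = 0.032479.

A^2 ≈ 0.001055 Å^(-5)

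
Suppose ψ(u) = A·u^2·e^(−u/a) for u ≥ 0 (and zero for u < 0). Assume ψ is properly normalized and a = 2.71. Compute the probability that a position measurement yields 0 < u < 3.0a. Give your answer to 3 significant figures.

|ψ|² is the probability density, so P = ∫_{0}^{3.0a} |ψ|² du.
Since A² = 1/(3·a^5/4), this is the region integral divided by the full normalization integral.
In terms of t = u/a (A² and the length scale cancel between numerator and denominator), P = [∫_{0}^{3.0} t^4·e^(-2·t) dt] / [∫_{0}^{∞} t^4·e^(-2·t) dt].
An antiderivative of t^4·e^(-2·t) is -(t^4/2 + t^3 + 3·t^2/2 + 3·t/2 + 3/4)·e^(-2·t); evaluating from 0 to 3.0 gives 3/4 - 345·e^(-6)/4, while the full integral is 3/4.
Evaluating gives P = 0.7149.

P ≈ 0.715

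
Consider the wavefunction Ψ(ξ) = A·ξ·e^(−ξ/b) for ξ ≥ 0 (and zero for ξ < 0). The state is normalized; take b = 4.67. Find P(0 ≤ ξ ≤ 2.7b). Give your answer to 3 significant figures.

The probability is P = ∫ |Ψ|² dξ over [0, 2.7b].
The normalization integral ∫|Ψ|²dξ over the whole domain equals b^3/4·A², and A² cancels in the ratio.
Substituting u = ξ/b, A² and the length scale cancel in the ratio: P = ∫_{0}^{2.7} u^2·e^(-2·u) du / ∫_{0}^{∞} u^2·e^(-2·u) du.
An antiderivative of u^2·e^(-2·u) is -(2·u^2 + 2·u + 1)·e^(-2·u)/4; evaluating from 0 to 2.7 gives 1/4 - 1049·e^(-27/5)/200, while the full integral is 1/4.
This works out to P = 0.9052.

P ≈ 0.905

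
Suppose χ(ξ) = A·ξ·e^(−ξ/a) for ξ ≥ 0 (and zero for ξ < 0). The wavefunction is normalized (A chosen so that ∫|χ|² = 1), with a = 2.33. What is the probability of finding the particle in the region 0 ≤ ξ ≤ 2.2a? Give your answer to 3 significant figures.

P = ∫_{0}^{2.2a} |χ(ξ)|² dξ.
Since A² = 1/(a^3/4), this is the region integral divided by the full normalization integral.
Substituting u = ξ/a, A² and the length scale cancel in the ratio: P = ∫_{0}^{2.2} u^2·e^(-2·u) du / ∫_{0}^{∞} u^2·e^(-2·u) du.
With ∫ u^2·e^(-2·u) du = -(2·u^2 + 2·u + 1)·e^(-2·u)/4 + C, the region integral is 1/4 - 377·e^(-22/5)/100 and the full one is 1/4.
The result is P = 0.8149.

P ≈ 0.815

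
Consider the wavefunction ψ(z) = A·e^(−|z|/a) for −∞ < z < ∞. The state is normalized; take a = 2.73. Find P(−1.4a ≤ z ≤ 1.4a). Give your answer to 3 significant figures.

P = ∫_{−1.4a}^{1.4a} |ψ(z)|² dz.
With A² fixed by ∫|ψ|² = 1, i.e. A² = (a)^(−1), substitute and integrate.
Both integrals are even about z = 0, so only the z ≥ 0 halves are needed (the factors of 2 cancel). Let u = z/a; then A² and the length scale cancel, so P = ∫_{0}^{1.4} e^(-2·u) du ÷ ∫_{0}^{∞} e^(-2·u) du.
With ∫ e^(-2·u) du = -e^(-2·u)/2 + C, the region integral is 1/2 - e^(-14/5)/2 and the full one is 1/2.
Taking the ratio, P = 0.9392.

P ≈ 0.939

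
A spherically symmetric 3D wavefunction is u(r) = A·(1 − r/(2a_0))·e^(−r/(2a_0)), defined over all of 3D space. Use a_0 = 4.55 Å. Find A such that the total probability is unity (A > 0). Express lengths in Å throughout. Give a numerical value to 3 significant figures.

Require ∫ |u|² 4πr² dr = 1 over the whole domain.
The integral (without the A² prefactor) comes out to 8·π·a_0^3.
Setting this equal to 1 gives A² = 1/(8·π·a_0^3).
With a_0 = 4.55: A² = 0.0004224 and A = 0.02055.

A ≈ 0.0206 Å^(-3/2)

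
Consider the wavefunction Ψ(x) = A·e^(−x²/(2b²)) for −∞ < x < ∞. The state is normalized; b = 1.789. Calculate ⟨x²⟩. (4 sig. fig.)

⟨x²⟩ = ∫ x^2 |Ψ|² dx over the full domain.
Differentiating ∫e^(−αx²) dx = √(π/α) under α to get the higher moments, evaluating both integrals, ⟨x²⟩ = b^2/2.
Putting b = 1.789 gives 1.6003.

⟨x^2⟩ ≈ 1.600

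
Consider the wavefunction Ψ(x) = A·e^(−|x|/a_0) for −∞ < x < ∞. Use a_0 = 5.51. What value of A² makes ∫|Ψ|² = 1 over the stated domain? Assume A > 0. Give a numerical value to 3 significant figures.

The normalization condition is ∫|Ψ|² dx = 1 from −∞ to ∞.
With ∫₀^∞ x^0 e^(−αx) dx = 0!/α^1, carrying out the integral gives A² · a_0.
Substituting a_0 = 5.51 gives A² = 0.1815, so A = 0.4260.

A^2 ≈ 0.181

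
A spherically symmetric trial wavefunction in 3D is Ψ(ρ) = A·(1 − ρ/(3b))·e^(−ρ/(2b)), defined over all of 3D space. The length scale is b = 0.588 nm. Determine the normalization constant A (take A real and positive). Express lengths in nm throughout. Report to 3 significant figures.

Normalization requires ∫|Ψ|² 4πρ² dρ = 1, integrated from 0 to ∞.
(Spherical symmetry: dV = 4πρ² dρ.)
The integral (without the A² prefactor) comes out to 8·π·b^3/3.
Setting this equal to 1 gives A² = 1/(8·π·b^3/3).
With b = 0.588: A² = 0.5872 and A = 0.7663.

A ≈ 0.766 nm^(-3/2)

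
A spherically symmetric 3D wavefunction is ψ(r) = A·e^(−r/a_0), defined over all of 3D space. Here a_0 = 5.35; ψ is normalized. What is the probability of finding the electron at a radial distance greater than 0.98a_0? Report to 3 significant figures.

P ≈ 0.688

With dV = 4πr²dr, the probability is ∫|ψ|² dV over r > 0.98a_0.
The full normalization integral is A²·[π·a_0^3] = 1, fixing A².
Let u = r/a_0; then A², 4π and the length scale all cancel, so P = ∫_{0.98}^{∞} u^2·e^(-2·u) du ÷ ∫_{0}^{∞} u^2·e^(-2·u) du.
Using ∫ u^2·e^(-2·u) du = -(2·u^2 + 2·u + 1)·e^(-2·u)/4, the numerator is 6101·e^(-49/25)/5000 and the denominator is 1/4.
The region integral divided by the full integral gives P = 0.6875.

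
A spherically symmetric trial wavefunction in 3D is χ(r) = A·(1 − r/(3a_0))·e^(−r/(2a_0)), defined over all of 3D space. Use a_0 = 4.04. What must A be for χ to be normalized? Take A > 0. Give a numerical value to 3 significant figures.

Normalization requires ∫|χ|² 4πr² dr = 1, integrated from 0 to ∞.
(Spherical symmetry: dV = 4πr² dr.)
Using ∫₀^∞ rⁿ e^(−αr) dr = n!/αⁿ⁺¹, ∫|χ|² 4πr² dr = A²·(8·π·a_0^3/3).
Setting this equal to 1 gives A² = 1/(8·π·a_0^3/3).
Substituting a_0 = 4.04 gives A² = 0.001810, so A = 0.04255.

A ≈ 0.0425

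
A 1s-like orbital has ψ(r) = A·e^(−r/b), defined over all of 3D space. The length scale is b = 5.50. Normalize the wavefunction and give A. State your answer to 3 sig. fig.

A ≈ 0.0437

Require ∫ |ψ|² 4πr² dr = 1 over the whole domain.
∫|ψ|² 4πr² dr = A²·(π·b^3).
So A² = (π·b^3)^(−1).
Substituting b = 5.50 gives A² = 0.001913, so A = 0.04374.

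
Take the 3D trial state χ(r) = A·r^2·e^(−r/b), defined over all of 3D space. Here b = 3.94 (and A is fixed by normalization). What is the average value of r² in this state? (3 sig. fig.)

⟨r^2⟩ ≈ 217

By definition ⟨r²⟩ = ∫ r^2 |χ(r)|² 4πr² dr.
The ratio of the moment integral to the normalization integral gives ⟨r²⟩ = 14·b^2.
With b = 3.94, ⟨r^2⟩ = 217.3.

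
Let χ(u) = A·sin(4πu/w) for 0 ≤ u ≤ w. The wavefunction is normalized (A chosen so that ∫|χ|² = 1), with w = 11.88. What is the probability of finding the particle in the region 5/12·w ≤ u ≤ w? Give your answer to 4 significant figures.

The probability is P = ∫ |χ|² du over [5/12·w, w].
With A² fixed by ∫|χ|² = 1, i.e. A² = (w/2)^(−1), substitute and integrate.
In terms of t = u/w (A² and the length scale cancel between numerator and denominator), P = [∫_{5/12}^{1} sin(4·π·t)^2 dt] / [∫_{0}^{1} sin(4·π·t)^2 dt].
With ∫ sin(4·π·t)^2 dt = t/2 - sin(4·π·t)·cos(4·π·t)/(8·π) + C, the region integral is -√(3)/(32·π) + 7/24 and the full one is 1/2.
Taking the ratio, P = -√(3)/(16·π) + 7/12.

P ≈ 0.5489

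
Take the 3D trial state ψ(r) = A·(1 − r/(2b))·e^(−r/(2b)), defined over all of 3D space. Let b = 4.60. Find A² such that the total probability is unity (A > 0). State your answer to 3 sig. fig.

A^2 ≈ 0.000409

Normalization requires ∫|ψ|² 4πr² dr = 1, integrated from 0 to ∞.
Using ∫₀^∞ rⁿ e^(−αr) dr = n!/αⁿ⁺¹, the integral (without the A² prefactor) comes out to 8·π·b^3.
So A² = (8·π·b^3)^(−1).
Substituting b = 4.60 gives A² = 0.0004088, so A = 0.02022.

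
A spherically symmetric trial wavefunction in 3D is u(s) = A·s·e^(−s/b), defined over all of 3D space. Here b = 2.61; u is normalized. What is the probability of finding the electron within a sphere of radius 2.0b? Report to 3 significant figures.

Integrate the radial probability density 4πs²|u|² over s ≤ 2.0b.
A² is fixed by ∫₀^∞ 4πs²|u|² ds = 1, i.e. A² = (3·π·b^5)^(−1).
Substituting t = s/b, A², 4π and the length scale all cancel in the ratio: P = ∫_{0}^{2.0} t^4·e^(-2·t) dt / ∫_{0}^{∞} t^4·e^(-2·t) dt.
An antiderivative of t^4·e^(-2·t) is -(t^4/2 + t^3 + 3·t^2/2 + 3·t/2 + 3/4)·e^(-2·t); evaluating from 0 to 2.0 gives 3/4 - 103·e^(-4)/4, while the full integral is 3/4.
This evaluates to P = 0.3712.

P ≈ 0.371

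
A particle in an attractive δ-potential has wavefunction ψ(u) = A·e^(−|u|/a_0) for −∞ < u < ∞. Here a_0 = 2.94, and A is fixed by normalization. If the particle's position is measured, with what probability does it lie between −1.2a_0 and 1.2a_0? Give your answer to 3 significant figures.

P ≈ 0.909

|ψ|² is the probability density, so P = ∫_{−1.2a_0}^{1.2a_0} |ψ|² du.
Since A² = 1/(a_0), this is the region integral divided by the full normalization integral.
Both integrals are even about u = 0, so only the u ≥ 0 halves are needed (the factors of 2 cancel). In terms of t = u/a_0 (A² and the length scale cancel between numerator and denominator), P = [∫_{0}^{1.2} e^(-2·t) dt] / [∫_{0}^{∞} e^(-2·t) dt].
With ∫ e^(-2·t) dt = -e^(-2·t)/2 + C, the region integral is 1/2 - e^(-12/5)/2 and the full one is 1/2.
This works out to P = 0.9093.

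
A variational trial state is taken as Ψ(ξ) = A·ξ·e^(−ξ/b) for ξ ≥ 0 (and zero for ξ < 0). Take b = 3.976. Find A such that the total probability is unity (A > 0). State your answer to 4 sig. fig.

Normalization requires ∫|Ψ|² dξ = 1, integrated from 0 to ∞.
With Ψ = A·ξ·e^(−ξ/b), the integral evaluates to A²·[b^3/4].
Hence A² = 1/[b^3/4].
Plugging in b = 3.976 yields A = 0.25227.

A ≈ 0.2523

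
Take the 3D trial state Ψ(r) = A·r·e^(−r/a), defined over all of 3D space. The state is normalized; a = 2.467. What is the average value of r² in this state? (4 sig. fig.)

By definition ⟨r²⟩ = ∫ r^2 |Ψ(r)|² 4πr² dr.
Recall ∫₀^∞ r^m e^(−r/β) dr = m!·β^(m+1), the ratio of the moment integral to the normalization integral gives ⟨r²⟩ = 15·a^2/2.
With a = 2.467, ⟨r^2⟩ = 45.646.

⟨r^2⟩ ≈ 45.65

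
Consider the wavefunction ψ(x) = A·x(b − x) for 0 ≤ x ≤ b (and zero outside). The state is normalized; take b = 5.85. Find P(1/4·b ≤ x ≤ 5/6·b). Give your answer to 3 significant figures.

|ψ|² is the probability density, so P = ∫_{1/4·b}^{5/6·b} |ψ|² dx.
With A² fixed by ∫|ψ|² = 1, i.e. A² = (b^5/30)^(−1), substitute and integrate.
In terms of u = x/b (A² and the length scale cancel between numerator and denominator), P = [∫_{1/4}^{5/6} u^2·(1 - u)^2 du] / [∫_{0}^{1} u^2·(1 - u)^2 du].
An antiderivative of u^2·(1 - u)^2 is u^3·(6·u^2 - 15·u + 10)/30; evaluating from 1/4 to 5/6 gives ≈ 0.028700, while the full integral is 1/30.
The result is P = 0.8610.

P ≈ 0.861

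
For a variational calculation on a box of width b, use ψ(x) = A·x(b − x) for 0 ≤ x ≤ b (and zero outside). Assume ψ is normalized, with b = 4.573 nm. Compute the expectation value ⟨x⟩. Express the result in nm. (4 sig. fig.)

By definition ⟨x⟩ = ∫ x |ψ(x)|² dx.
Expanding the polynomial and integrating term by term, evaluating both integrals, ⟨x⟩ = b/2.
Putting b = 4.573 gives 2.2865.

⟨x⟩ ≈ 2.287 nm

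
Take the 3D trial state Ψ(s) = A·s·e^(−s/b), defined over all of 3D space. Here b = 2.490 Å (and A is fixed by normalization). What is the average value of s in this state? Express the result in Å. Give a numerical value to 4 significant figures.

⟨s⟩ = ∫ s |Ψ|² 4πs² ds over the full domain.
Recall ∫₀^∞ s^m e^(−s/β) ds = m!·β^(m+1), evaluating both integrals, ⟨s⟩ = 5·b/2.
With b = 2.490, ⟨s⟩ = 6.2250.

⟨s⟩ ≈ 6.225 Å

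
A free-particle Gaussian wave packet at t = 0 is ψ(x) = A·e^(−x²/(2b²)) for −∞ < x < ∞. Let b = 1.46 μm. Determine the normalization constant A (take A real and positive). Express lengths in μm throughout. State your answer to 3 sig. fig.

Require ∫ |ψ|² dx = 1 over the whole domain.
Differentiating ∫e^(−αx²) dx = √(π/α) under α to get the higher moments, with ψ = A·e^(−x²/(2b²)), the integral evaluates to A²·[√(π)·b].
Setting this equal to 1 gives A² = 1/(√(π)·b).
Substituting b = 1.46 gives A² = 0.3864, so A = 0.6216.

A ≈ 0.622 μm^(-1/2)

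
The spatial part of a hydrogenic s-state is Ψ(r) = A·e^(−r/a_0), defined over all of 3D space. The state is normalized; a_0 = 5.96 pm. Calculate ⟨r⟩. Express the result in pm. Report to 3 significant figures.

⟨r⟩ ≈ 8.94 pm

⟨r⟩ = ∫ r |Ψ|² 4πr² dr over the full domain.
The ratio of the moment integral to the normalization integral gives ⟨r⟩ = 3·a_0/2.
With a_0 = 5.96, ⟨r⟩ = 8.940.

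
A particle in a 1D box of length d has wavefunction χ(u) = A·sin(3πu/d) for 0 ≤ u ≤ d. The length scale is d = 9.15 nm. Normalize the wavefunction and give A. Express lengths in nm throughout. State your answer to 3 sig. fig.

A ≈ 0.468 nm^(-1/2)

We need A² ∫|f|² du = 1, taking the integral from 0 to d.
With χ = A·sin(3πu/d), the integral evaluates to A²·[d/2].
So A² = (d/2)^(−1).
Substituting d = 9.15 gives A² = 0.2186, so A = 0.4675.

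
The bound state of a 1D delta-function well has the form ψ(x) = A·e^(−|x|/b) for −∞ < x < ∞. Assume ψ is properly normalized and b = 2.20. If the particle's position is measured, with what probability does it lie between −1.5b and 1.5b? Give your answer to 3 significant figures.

|ψ|² is the probability density, so P = ∫_{−1.5b}^{1.5b} |ψ|² dx.
With A² fixed by ∫|ψ|² = 1, i.e. A² = (b)^(−1), substitute and integrate.
Both integrals are even about x = 0, so only the x ≥ 0 halves are needed (the factors of 2 cancel). In terms of u = x/b (A² and the length scale cancel between numerator and denominator), P = [∫_{0}^{1.5} e^(-2·u) du] / [∫_{0}^{∞} e^(-2·u) du].
With ∫ e^(-2·u) du = -e^(-2·u)/2 + C, the region integral is 1/2 - e^(-3)/2 and the full one is 1/2.
This works out to P = 0.9502.

P ≈ 0.950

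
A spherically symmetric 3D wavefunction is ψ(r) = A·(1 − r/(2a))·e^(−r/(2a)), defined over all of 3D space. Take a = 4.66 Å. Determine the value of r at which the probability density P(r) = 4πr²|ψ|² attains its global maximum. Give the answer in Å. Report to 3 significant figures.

Set d/dr [P(r) = 4πr²|ψ|²] = 0 and solve for r > 0.
Solving yields r = a·(√(5) + 3).
With a = 4.66, the most probable radial distance is 24.40 Å.

r ≈ 24.4 Å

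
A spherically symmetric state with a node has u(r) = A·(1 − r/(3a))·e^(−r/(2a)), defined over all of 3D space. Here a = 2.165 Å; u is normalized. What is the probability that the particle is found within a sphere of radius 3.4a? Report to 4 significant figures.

Integrate the radial probability density 4πr²|u|² over r ≤ 3.4a.
The full normalization integral is A²·[8·π·a^3/3] = 1, fixing A².
In terms of t = r/a (A², 4π and the length scale all cancel between numerator and denominator), P = [∫_{0}^{3.4} t^2·(1 - t/3)^2·e^(-t) dt] / [∫_{0}^{∞} t^2·(1 - t/3)^2·e^(-t) dt].
Using ∫ t^2·(1 - t/3)^2·e^(-t) dt = (-t^4 + 2·t^3 - 3·t^2 - 6·t - 6)·e^(-t)/9, the numerator is ≈ 0.236131 and the denominator is 2/3.
This evaluates to P = 0.35420.

P ≈ 0.3542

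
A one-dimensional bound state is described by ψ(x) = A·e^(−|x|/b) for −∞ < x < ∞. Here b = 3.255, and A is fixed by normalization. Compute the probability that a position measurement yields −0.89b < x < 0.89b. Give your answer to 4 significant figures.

P ≈ 0.8314

|ψ|² is the probability density, so P = ∫_{−0.89b}^{0.89b} |ψ|² dx.
With A² fixed by ∫|ψ|² = 1, i.e. A² = (b)^(−1), substitute and integrate.
Both integrals are even about x = 0, so only the x ≥ 0 halves are needed (the factors of 2 cancel). Let u = x/b; then A² and the length scale cancel, so P = ∫_{0}^{0.89} e^(-2·u) du ÷ ∫_{0}^{∞} e^(-2·u) du.
With ∫ e^(-2·u) du = -e^(-2·u)/2 + C, the region integral is 1/2 - e^(-89/50)/2 and the full one is 1/2.
The result is P = 0.83136.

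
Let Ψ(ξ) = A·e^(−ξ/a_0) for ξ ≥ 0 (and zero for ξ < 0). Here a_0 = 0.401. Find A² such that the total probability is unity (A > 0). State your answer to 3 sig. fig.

A^2 ≈ 4.99

We need A² ∫|f|² dξ = 1, taking the integral from 0 to ∞.
Carrying out the integral gives A² · a_0/2.
With a_0 = 0.401: A² = 4.988 and A = 2.233.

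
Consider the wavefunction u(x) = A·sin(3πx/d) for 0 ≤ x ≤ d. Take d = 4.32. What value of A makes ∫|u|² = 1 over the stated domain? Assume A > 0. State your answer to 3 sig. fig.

A ≈ 0.680

Require ∫ |u|² dx = 1 over the whole domain.
Using sin²θ = (1 − cos 2θ)/2, carrying out the integral gives A² · d/2.
Setting this equal to 1 gives A² = 1/(d/2).
With d = 4.32: A² = 0.4630 and A = 0.6804.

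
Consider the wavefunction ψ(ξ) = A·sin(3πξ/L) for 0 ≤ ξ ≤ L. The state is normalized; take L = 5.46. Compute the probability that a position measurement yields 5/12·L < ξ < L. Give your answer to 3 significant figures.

P = ∫_{5/12·L}^{L} |ψ(ξ)|² dξ.
Since A² = 1/(L/2), this is the region integral divided by the full normalization integral.
Let u = ξ/L; then A² and the length scale cancel, so P = ∫_{5/12}^{1} sin(3·π·u)^2 du ÷ ∫_{0}^{1} sin(3·π·u)^2 du.
With ∫ sin(3·π·u)^2 du = u/2 - sin(6·π·u)/(12·π) + C, the region integral is 1/(12·π) + 7/24 and the full one is 1/2.
The result is P = (2 + 7·π)/(12·π).

P ≈ 0.636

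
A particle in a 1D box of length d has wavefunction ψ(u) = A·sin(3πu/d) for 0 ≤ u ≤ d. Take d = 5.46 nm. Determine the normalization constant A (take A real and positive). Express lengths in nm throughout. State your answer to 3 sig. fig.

The normalization condition is ∫|ψ|² du = 1 from 0 to d.
Carrying out the integral gives A² · d/2.
Setting this equal to 1 gives A² = 1/(d/2).
Substituting d = 5.46 gives A² = 0.3663, so A = 0.6052.

A ≈ 0.605 nm^(-1/2)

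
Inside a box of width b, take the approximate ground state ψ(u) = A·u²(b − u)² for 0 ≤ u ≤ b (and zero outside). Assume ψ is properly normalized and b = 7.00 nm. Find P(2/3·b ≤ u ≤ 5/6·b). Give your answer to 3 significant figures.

|ψ|² is the probability density, so P = ∫_{2/3·b}^{5/6·b} |ψ|² du.
Since A² = 1/(b^9/630), this is the region integral divided by the full normalization integral.
Let t = u/b; then A² and the length scale cancel, so P = ∫_{2/3}^{5/6} t^4·(1 - t)^4 dt ÷ ∫_{0}^{1} t^4·(1 - t)^4 dt.
Using ∫ t^4·(1 - t)^4 dt = t^5·(70·t^4 - 315·t^3 + 540·t^2 - 420·t + 126)/630, the numerator is ≈ 0.00021571 and the denominator is 1/630.
This works out to P = 0.1359.

P ≈ 0.136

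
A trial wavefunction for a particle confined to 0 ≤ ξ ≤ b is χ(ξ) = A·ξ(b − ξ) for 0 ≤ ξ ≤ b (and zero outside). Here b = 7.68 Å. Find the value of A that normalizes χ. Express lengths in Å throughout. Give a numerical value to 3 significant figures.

A ≈ 0.0335 Å^(-5/2)

The normalization condition is ∫|χ|² dξ = 1 from 0 to b.
∫|χ|² dξ = A²·(b^5/30).
Hence A² = 1/[b^5/30].
With b = 7.68: A² = 0.001123 and A = 0.03351.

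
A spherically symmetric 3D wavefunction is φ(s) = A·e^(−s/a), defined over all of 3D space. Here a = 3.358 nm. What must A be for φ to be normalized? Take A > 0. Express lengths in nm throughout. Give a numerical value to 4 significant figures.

The normalization condition is ∫|φ|² 4πs² ds = 1 from 0 to ∞.
∫|φ|² 4πs² ds = A²·(π·a^3).
With a = 3.358: A² = 0.0084064 and A = 0.091686.

A ≈ 0.09169 nm^(-3/2)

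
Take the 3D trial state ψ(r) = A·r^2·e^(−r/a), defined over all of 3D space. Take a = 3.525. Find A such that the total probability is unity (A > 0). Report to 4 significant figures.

A ≈ 0.001446

The normalization condition is ∫|ψ|² 4πr² dr = 1 from 0 to ∞.
In 3D with spherical symmetry the volume element is 4πr² dr.
With ψ = A·r^2·e^(−r/a), the integral evaluates to A²·[45·π·a^7/2].
So A² = (45·π·a^7/2)^(−1).
Substituting a = 3.525 gives A² = 0.0000020920, so A = 0.0014464.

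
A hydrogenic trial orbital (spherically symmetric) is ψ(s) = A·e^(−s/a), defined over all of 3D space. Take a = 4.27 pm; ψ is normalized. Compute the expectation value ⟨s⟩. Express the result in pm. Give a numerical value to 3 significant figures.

The expectation value is the |ψ|²-weighted average of s: ∫ s|ψ|² 4πs² ds.
The ratio of the moment integral to the normalization integral gives ⟨s⟩ = 3·a/2.
With a = 4.27, ⟨s⟩ = 6.405.

⟨s⟩ ≈ 6.41 pm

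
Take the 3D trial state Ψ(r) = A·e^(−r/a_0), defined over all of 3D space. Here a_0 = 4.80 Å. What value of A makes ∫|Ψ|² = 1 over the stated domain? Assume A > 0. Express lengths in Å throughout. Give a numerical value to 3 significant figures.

We need A² ∫|f|² 4πr² dr = 1, taking the integral from 0 to ∞.
(Spherical symmetry: dV = 4πr² dr.)
Carrying out the integral gives A² · π·a_0^3.
Plugging in a_0 = 4.80 yields A = 0.05365.

A ≈ 0.0536 Å^(-3/2)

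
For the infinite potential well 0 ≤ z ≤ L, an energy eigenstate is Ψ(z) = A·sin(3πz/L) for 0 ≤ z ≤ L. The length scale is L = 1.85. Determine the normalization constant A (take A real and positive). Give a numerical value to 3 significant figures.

A ≈ 1.04

The normalization condition is ∫|Ψ|² dz = 1 from 0 to L.
Using sin²θ = (1 − cos 2θ)/2, ∫|Ψ|² dz = A²·(L/2).
Hence A² = 1/[L/2].
Plugging in L = 1.85 yields A = 1.040.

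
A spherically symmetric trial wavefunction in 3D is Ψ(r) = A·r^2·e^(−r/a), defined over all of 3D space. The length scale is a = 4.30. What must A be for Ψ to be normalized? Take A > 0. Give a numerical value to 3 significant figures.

A ≈ 0.000721

We need A² ∫|f|² 4πr² dr = 1, taking the integral from 0 to ∞.
With ∫₀^∞ r^6 e^(−αr) dr = 6!/α^7, the integral (without the A² prefactor) comes out to 45·π·a^7/2.
With a = 4.30: A² = 5.205E-7 and A = 0.0007214.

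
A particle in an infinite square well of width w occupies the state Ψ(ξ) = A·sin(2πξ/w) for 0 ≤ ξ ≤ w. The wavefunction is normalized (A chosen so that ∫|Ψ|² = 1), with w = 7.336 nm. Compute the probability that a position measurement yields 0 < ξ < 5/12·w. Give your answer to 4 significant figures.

P ≈ 0.4856

|Ψ|² is the probability density, so P = ∫_{0}^{5/12·w} |Ψ|² dξ.
With A² fixed by ∫|Ψ|² = 1, i.e. A² = (w/2)^(−1), substitute and integrate.
In terms of u = ξ/w (A² and the length scale cancel between numerator and denominator), P = [∫_{0}^{5/12} sin(2·π·u)^2 du] / [∫_{0}^{1} sin(2·π·u)^2 du].
Using ∫ sin(2·π·u)^2 du = u/2 - sin(4·π·u)/(8·π), the numerator is √(3)/(16·π) + 5/24 and the denominator is 1/2.
The result is P = √(3)/(8·π) + 5/12.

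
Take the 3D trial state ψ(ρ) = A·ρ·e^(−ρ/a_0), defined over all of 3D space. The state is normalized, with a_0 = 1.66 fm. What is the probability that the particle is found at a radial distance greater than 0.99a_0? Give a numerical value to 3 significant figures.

P = ∫ |ψ|² 4πρ² dρ over ρ > 0.99a_0.
Normalization gives A² = 1/(3·π·a_0^5).
In terms of u = ρ/a_0 (A², 4π and the length scale all cancel between numerator and denominator), P = [∫_{0.99}^{∞} u^4·e^(-2·u) du] / [∫_{0}^{∞} u^4·e^(-2·u) du].
An antiderivative of u^4·e^(-2·u) is -(u^4/2 + u^3 + 3·u^2/2 + 3·u/2 + 3/4)·e^(-2·u); evaluating from 0.99 to ∞ gives ≈ 0.71185, while the full integral is 3/4.
This evaluates to P = 0.9491.

P ≈ 0.949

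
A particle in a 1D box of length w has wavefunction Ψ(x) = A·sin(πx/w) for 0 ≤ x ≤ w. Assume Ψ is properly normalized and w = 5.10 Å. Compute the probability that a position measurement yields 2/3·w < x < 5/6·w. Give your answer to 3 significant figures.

The probability is P = ∫ |Ψ|² dx over [2/3·w, 5/6·w].
The normalization integral ∫|Ψ|²dx over the whole domain equals w/2·A², and A² cancels in the ratio.
In terms of u = x/w (A² and the length scale cancel between numerator and denominator), P = [∫_{2/3}^{5/6} sin(π·u)^2 du] / [∫_{0}^{1} sin(π·u)^2 du].
An antiderivative of sin(π·u)^2 is u/2 - sin(2·π·u)/(4·π); evaluating from 2/3 to 5/6 gives 1/12, while the full integral is 1/2.
Taking the ratio, P = 1/6.

P ≈ 0.167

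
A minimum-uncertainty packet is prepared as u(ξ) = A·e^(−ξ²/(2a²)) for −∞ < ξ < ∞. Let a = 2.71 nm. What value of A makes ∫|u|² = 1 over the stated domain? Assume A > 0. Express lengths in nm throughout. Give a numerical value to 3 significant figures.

Normalization requires ∫|u|² dξ = 1, integrated from −∞ to ∞.
Using the Gaussian integral ∫_{−∞}^{∞} e^(−αξ²) dξ = √(π/α), with u = A·e^(−ξ²/(2a²)), the integral evaluates to A²·[√(π)·a].
So A² = (√(π)·a)^(−1).
Plugging in a = 2.71 yields A = 0.4563.

A ≈ 0.456 nm^(-1/2)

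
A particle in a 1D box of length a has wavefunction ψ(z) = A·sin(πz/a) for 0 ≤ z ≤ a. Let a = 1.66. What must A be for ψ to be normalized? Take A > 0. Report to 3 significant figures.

A ≈ 1.10

We need A² ∫|f|² dz = 1, taking the integral from 0 to a.
Using sin²θ = (1 − cos 2θ)/2, carrying out the integral gives A² · a/2.
So A² = (a/2)^(−1).
Substituting a = 1.66 gives A² = 1.205, so A = 1.098.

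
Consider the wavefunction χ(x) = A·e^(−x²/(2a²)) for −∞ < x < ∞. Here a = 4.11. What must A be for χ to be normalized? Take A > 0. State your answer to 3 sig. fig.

We need A² ∫|f|² dx = 1, taking the integral from −∞ to ∞.
∫|χ|² dx = A²·(√(π)·a).
Hence A² = 1/[√(π)·a].
With a = 4.11: A² = 0.1373 and A = 0.3705.

A ≈ 0.371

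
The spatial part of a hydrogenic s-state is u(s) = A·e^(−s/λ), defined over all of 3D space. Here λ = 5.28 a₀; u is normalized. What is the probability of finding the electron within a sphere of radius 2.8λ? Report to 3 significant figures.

Integrate the radial probability density 4πs²|u|² over s ≤ 2.8λ.
Normalization gives A² = 1/(π·λ^3).
Substituting t = s/λ, A², 4π and the length scale all cancel in the ratio: P = ∫_{0}^{2.8} t^2·e^(-2·t) dt / ∫_{0}^{∞} t^2·e^(-2·t) dt.
With ∫ t^2·e^(-2·t) dt = -(2·t^2 + 2·t + 1)·e^(-2·t)/4 + C, the region integral is 1/4 - 557·e^(-28/5)/100 and the full one is 1/4.
Taking the ratio yields P = 0.9176.

P ≈ 0.918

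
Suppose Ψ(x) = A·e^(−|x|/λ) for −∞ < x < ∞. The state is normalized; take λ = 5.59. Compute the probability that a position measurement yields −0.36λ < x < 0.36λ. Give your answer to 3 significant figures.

|Ψ|² is the probability density, so P = ∫_{−0.36λ}^{0.36λ} |Ψ|² dx.
Since A² = 1/(λ), this is the region integral divided by the full normalization integral.
By symmetry take twice the x ≥ 0 contribution in numerator and denominator; the 2's cancel. In terms of u = x/λ (A² and the length scale cancel between numerator and denominator), P = [∫_{0}^{0.36} e^(-2·u) du] / [∫_{0}^{∞} e^(-2·u) du].
An antiderivative of e^(-2·u) is -e^(-2·u)/2; evaluating from 0 to 0.36 gives 1/2 - e^(-18/25)/2, while the full integral is 1/2.
Taking the ratio, P = 0.5132.

P ≈ 0.513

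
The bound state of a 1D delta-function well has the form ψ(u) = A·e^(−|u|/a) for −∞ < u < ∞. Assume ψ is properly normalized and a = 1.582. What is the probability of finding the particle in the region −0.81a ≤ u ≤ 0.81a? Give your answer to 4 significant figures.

P ≈ 0.8021

|ψ|² is the probability density, so P = ∫_{−0.81a}^{0.81a} |ψ|² du.
The normalization integral ∫|ψ|²du over the whole domain equals a·A², and A² cancels in the ratio.
Both integrals are even about u = 0, so only the u ≥ 0 halves are needed (the factors of 2 cancel). In terms of t = u/a (A² and the length scale cancel between numerator and denominator), P = [∫_{0}^{0.81} e^(-2·t) dt] / [∫_{0}^{∞} e^(-2·t) dt].
An antiderivative of e^(-2·t) is -e^(-2·t)/2; evaluating from 0 to 0.81 gives 1/2 - e^(-81/50)/2, while the full integral is 1/2.
Taking the ratio, P = 0.80210.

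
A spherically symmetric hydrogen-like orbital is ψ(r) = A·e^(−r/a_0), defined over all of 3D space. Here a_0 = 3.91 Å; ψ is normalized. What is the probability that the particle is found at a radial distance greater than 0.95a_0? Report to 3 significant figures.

With dV = 4πr²dr, the probability is ∫|ψ|² dV over r > 0.95a_0.
The full normalization integral is A²·[π·a_0^3] = 1, fixing A².
Substituting u = r/a_0, A², 4π and the length scale all cancel in the ratio: P = ∫_{0.95}^{∞} u^2·e^(-2·u) du / ∫_{0}^{∞} u^2·e^(-2·u) du.
An antiderivative of u^2·e^(-2·u) is -(2·u^2 + 2·u + 1)·e^(-2·u)/4; evaluating from 0.95 to ∞ gives 941·e^(-19/10)/800, while the full integral is 1/4.
Taking the ratio yields P = 0.7037.

P ≈ 0.704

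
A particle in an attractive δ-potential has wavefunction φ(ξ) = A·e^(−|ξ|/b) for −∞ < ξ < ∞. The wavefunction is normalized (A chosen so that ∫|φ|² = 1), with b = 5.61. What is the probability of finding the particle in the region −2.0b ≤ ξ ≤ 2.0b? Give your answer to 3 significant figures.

P ≈ 0.982

|φ|² is the probability density, so P = ∫_{−2.0b}^{2.0b} |φ|² dξ.
Since A² = 1/(b), this is the region integral divided by the full normalization integral.
Both integrals are even about ξ = 0, so only the ξ ≥ 0 halves are needed (the factors of 2 cancel). In terms of u = ξ/b (A² and the length scale cancel between numerator and denominator), P = [∫_{0}^{2.0} e^(-2·u) du] / [∫_{0}^{∞} e^(-2·u) du].
Using ∫ e^(-2·u) du = -e^(-2·u)/2, the numerator is 1/2 - e^(-4)/2 and the denominator is 1/2.
Evaluating gives P = 0.9817.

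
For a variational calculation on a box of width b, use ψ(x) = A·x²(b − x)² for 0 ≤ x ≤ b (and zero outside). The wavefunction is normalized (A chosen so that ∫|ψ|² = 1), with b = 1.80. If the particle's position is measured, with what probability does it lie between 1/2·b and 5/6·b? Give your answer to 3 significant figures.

P ≈ 0.491

|ψ|² is the probability density, so P = ∫_{1/2·b}^{5/6·b} |ψ|² dx.
The normalization integral ∫|ψ|²dx over the whole domain equals b^9/630·A², and A² cancels in the ratio.
In terms of u = x/b (A² and the length scale cancel between numerator and denominator), P = [∫_{1/2}^{5/6} u^4·(1 - u)^4 du] / [∫_{0}^{1} u^4·(1 - u)^4 du].
Using ∫ u^4·(1 - u)^4 du = u^5·(70·u^4 - 315·u^3 + 540·u^2 - 420·u + 126)/630, the numerator is ≈ 0.00077944 and the denominator is 1/630.
Evaluating gives P = 0.4910.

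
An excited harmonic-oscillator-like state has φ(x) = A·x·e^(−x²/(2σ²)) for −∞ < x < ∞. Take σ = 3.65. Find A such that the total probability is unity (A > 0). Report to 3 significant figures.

Normalization requires ∫|φ|² dx = 1, integrated from −∞ to ∞.
Differentiating ∫e^(−αx²) dx = √(π/α) under α to get the higher moments, with φ = A·x·e^(−x²/(2σ²)), the integral evaluates to A²·[√(π)·σ^3/2].
Hence A² = 1/[√(π)·σ^3/2].
With σ = 3.65: A² = 0.02320 and A = 0.1523.

A ≈ 0.152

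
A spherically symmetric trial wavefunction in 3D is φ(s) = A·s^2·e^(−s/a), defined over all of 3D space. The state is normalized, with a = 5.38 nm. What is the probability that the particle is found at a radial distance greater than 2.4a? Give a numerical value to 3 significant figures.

P ≈ 0.791

With dV = 4πs²ds, the probability is ∫|φ|² dV over s > 2.4a.
The full normalization integral is A²·[45·π·a^7/2] = 1, fixing A².
Substituting u = s/a, A², 4π and the length scale all cancel in the ratio: P = ∫_{2.4}^{∞} u^6·e^(-2·u) du / ∫_{0}^{∞} u^6·e^(-2·u) du.
Using ∫ u^6·e^(-2·u) du = -(4·u^6 + 12·u^5 + 30·u^4 + 60·u^3 + 90·u^2 + 90·u + 45)·e^(-2·u)/8, the numerator is ≈ 4.4483 and the denominator is 45/8.
This evaluates to P = 0.7908.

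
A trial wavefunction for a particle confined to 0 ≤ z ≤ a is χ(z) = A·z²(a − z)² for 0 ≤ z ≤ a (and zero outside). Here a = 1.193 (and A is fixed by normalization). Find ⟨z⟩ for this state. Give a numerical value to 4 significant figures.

⟨z⟩ ≈ 0.5965

⟨z⟩ = ∫ z |χ|² dz over the full domain.
The ratio of the moment integral to the normalization integral gives ⟨z⟩ = a/2.
Putting a = 1.193 gives 0.59650.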